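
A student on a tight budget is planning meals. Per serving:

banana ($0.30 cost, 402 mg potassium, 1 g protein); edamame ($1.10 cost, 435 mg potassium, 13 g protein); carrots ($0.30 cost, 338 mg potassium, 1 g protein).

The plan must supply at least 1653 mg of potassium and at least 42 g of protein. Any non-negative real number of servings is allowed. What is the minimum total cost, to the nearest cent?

banana only: max(1653/402, 42/1) = 42 servings → $12.60.
edamame only: max(1653/435, 42/13) = 3.8 servings → $4.18.
carrots only: max(1653/338, 42/1) = 42 servings → $12.60.
banana + edamame with both tight: 0.6719 servings and 3.179 servings → $3.70.
banana + carrots: intersection lies outside the first quadrant.
edamame + carrots with both tight: 3.168 servings and 0.8131 servings → $3.73.
The minimum over all feasible corners is $3.70.

$3.70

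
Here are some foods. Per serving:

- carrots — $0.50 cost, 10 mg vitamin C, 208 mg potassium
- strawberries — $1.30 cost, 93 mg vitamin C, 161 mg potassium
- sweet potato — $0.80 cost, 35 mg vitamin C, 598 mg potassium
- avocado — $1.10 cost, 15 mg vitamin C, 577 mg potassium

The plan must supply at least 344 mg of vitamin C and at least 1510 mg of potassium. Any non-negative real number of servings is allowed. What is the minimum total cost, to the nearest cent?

At the optimum either one food covers both requirements or two foods hit both targets exactly; no other combination can be cheaper.
carrots only: max(344/10, 1510/208) = 34.4 servings → $17.20.
strawberries only: max(344/93, 1510/161) = 9.379 servings → $12.19.
sweet potato only: max(344/35, 1510/598) = 9.829 servings → $7.86.
avocado only: max(344/15, 1510/577) = 22.93 servings → $25.23.
carrots + strawberries with both tight: 4.796 servings and 3.183 servings → $6.54.
carrots + sweet potato with both targets exact would need a negative amount; discard.
carrots + avocado: intersection lies outside the first quadrant.
strawberries + sweet potato with both tight: 3.059 servings and 1.702 servings → $5.34.
strawberries + avocado with both tight: 3.431 servings and 1.66 servings → $6.29.
sweet potato + avocado: the both-tight solution has a negative serving — not a feasible corner.
So the least-cost plan costs $5.34.

$5.34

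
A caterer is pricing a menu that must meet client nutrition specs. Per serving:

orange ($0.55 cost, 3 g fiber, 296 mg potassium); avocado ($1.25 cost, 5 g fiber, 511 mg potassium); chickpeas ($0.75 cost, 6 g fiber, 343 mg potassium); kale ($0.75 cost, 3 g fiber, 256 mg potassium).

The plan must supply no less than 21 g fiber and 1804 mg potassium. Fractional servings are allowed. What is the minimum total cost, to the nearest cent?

For a min-cost LP with two ≥-constraints, a basic feasible solution has at most two positive variables.
orange only: max(21/3, 1804/296) = 7 servings → $3.85.
avocado only: max(21/5, 1804/511) = 4.2 servings → $5.25.
chickpeas only: max(21/6, 1804/343) = 5.259 servings → $3.94.
kale only: max(21/3, 1804/256) = 7.047 servings → $5.29.
orange + avocado: the both-tight solution has a negative serving — not a feasible corner.
orange + chickpeas with both tight: 4.847 servings and 1.076 servings → $3.47.
orange + kale with both tight: 0.3 servings and 6.7 servings → $5.19.
avocado + chickpeas with both tight: 2.68 servings and 1.266 servings → $4.30.
avocado + kale with both tight: 0.1423 servings and 6.763 servings → $5.25.
chickpeas + kale: the both-tight solution has a negative serving — not a feasible corner.
Cheapest feasible corner: $3.47.

$3.47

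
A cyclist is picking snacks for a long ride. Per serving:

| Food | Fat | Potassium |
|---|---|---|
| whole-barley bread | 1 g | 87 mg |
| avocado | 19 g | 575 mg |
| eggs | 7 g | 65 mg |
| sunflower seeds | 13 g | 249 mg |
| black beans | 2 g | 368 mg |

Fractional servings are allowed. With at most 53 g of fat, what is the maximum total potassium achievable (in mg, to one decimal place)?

Potassium per g fat: black beans 184, whole-barley bread 87, avocado 30.26, sunflower seeds 19.15, eggs 9.286.
With no serving limits, spend the whole fat allowance on black beans: 53 g / 2 g × 368 mg = 9752.0 mg.

9752.0 mg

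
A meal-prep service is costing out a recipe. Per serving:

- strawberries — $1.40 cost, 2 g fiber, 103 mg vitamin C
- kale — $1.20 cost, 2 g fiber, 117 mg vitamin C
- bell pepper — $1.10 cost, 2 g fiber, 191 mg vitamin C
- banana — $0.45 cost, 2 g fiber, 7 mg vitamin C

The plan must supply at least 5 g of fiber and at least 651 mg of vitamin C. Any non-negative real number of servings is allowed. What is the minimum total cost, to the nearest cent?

$3.75

Two binding constraints pin down two serving amounts, so the optimal mix uses at most two foods. The candidates are each food alone (scaled to the tighter of fiber/vitamin C) and each pair with both constraints tight.
strawberries only: max(5/2, 651/103) = 6.32 servings → $8.85.
kale only: max(5/2, 651/117) = 5.564 servings → $6.68.
bell pepper only: max(5/2, 651/191) = 3.408 servings → $3.75.
banana only: max(5/2, 651/7) = 93 servings → $41.85.
strawberries + kale: the both-tight solution has a negative serving — not a feasible corner.
strawberries + bell pepper: the both-tight solution has a negative serving — not a feasible corner.
strawberries + banana with both targets exact would need a negative amount; discard.
kale + bell pepper with both targets exact would need a negative amount; discard.
kale + banana: intersection lies outside the first quadrant.
bell pepper + banana: the both-tight solution has a negative serving — not a feasible corner.
Cheapest feasible corner: $3.75.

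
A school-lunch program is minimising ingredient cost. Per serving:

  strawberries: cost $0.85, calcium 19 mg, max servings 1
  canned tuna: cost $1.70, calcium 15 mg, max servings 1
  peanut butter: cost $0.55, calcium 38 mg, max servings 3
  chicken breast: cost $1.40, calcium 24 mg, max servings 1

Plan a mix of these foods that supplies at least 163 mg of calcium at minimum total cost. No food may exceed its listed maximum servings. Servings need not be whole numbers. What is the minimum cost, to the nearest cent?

Cost per mg of calcium: peanut butter $0.0145, strawberries $0.0447, chicken breast $0.0583, canned tuna $0.1133.
Take 3 servings of peanut butter: +114.0 mg calcium for $1.65 (total $1.65, still need 49.0 mg).
Take 1 serving of strawberries: +19.0 mg calcium for $0.85 (total $2.50, still need 30.0 mg).
Take 1 serving of chicken breast: +24.0 mg calcium for $1.40 (total $3.90, still need 6.0 mg).
Take 0.4 servings of canned tuna: +6.0 mg calcium for $0.68 (total $4.58, still need 0.0 mg).
Greedy by cheapest-per-mg is optimal for a single linear constraint, so the minimum cost is $4.58.

$4.58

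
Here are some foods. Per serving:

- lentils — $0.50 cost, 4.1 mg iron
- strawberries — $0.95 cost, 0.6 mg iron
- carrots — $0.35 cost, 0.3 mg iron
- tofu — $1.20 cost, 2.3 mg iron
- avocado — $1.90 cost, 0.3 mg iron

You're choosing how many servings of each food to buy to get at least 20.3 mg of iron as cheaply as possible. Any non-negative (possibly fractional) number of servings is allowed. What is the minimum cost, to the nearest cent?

$2.48

Cost per mg of iron: lentils $0.1220, tofu $0.5217, carrots $1.1667, strawberries $1.5833, avocado $6.3333.
With no serving limits, use only lentils: 20.3 mg / 4.1 mg = 4.951 servings × $0.50 = $2.48.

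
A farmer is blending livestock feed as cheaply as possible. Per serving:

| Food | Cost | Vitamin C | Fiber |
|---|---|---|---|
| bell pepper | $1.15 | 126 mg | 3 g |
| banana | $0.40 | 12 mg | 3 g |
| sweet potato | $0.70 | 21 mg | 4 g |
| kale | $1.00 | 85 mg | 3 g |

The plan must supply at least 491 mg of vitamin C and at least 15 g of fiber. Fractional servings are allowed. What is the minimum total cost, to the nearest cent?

bell pepper only: max(491/126, 15/3) = 5 servings → $5.75.
banana only: max(491/12, 15/3) = 40.92 servings → $16.37.
sweet potato only: max(491/21, 15/4) = 23.38 servings → $16.37.
kale only: max(491/85, 15/3) = 5.776 servings → $5.78.
bell pepper + banana with both tight: 3.781 servings and 1.219 servings → $4.84.
bell pepper + sweet potato with both tight: 3.739 servings and 0.9456 servings → $4.96.
bell pepper + kale with both tight: 1.61 servings and 3.39 servings → $5.24.
banana + sweet potato: the both-tight solution has a negative serving — not a feasible corner.
banana + kale: intersection lies outside the first quadrant.
sweet potato + kale: intersection lies outside the first quadrant.
So the least-cost plan costs $4.84.

$4.84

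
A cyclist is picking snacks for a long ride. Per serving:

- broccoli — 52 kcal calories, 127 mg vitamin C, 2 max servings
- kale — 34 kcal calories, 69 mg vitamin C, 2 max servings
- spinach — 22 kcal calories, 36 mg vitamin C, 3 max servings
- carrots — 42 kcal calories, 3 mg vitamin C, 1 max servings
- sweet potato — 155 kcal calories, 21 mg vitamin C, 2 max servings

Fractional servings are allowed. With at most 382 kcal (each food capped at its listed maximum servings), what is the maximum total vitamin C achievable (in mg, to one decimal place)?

Vitamin C per kcal: broccoli 2.442, kale 2.029, spinach 1.636, sweet potato 0.1355, carrots 0.07143.
Take 2 servings of broccoli: uses 104 kcal, +254.0 mg vitamin C (running total 254.0 mg).
Take 2 servings of kale: uses 68 kcal, +138.0 mg vitamin C (running total 392.0 mg).
Take 3 servings of spinach: uses 66 kcal, +108.0 mg vitamin C (running total 500.0 mg).
Take 0.929 servings of sweet potato: uses 144 kcal, +19.5 mg vitamin C (running total 519.5 mg).
Filling greedily by vitamin C-per-kcal is optimal for one linear limit, giving 519.5 mg.

519.5 mg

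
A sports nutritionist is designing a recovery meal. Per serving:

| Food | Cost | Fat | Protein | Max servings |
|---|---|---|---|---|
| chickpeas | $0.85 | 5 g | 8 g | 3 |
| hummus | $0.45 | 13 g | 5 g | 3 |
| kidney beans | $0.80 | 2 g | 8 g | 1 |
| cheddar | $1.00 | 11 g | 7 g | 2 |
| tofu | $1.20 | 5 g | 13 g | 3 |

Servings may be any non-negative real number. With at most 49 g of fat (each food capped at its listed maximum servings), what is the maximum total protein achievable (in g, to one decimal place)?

81.8 g

Protein per g fat: kidney beans 4, tofu 2.6, chickpeas 1.6, cheddar 0.6364, hummus 0.3846.
Take 1 serving of kidney beans: uses 2 g fat, +8.0 g protein (running total 8.0 g).
Take 3 servings of tofu: uses 15 g fat, +39.0 g protein (running total 47.0 g).
Take 3 servings of chickpeas: uses 15 g fat, +24.0 g protein (running total 71.0 g).
Take 1.545 servings of cheddar: uses 17 g fat, +10.8 g protein (running total 81.8 g).
Greedy by best ratio exhausts the fat allowance optimally: 81.8 g.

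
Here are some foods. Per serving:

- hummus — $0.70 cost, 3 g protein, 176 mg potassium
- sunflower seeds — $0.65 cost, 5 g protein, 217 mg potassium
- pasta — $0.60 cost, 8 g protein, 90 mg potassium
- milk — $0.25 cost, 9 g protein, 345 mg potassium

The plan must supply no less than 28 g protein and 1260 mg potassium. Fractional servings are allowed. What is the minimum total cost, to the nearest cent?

With two linear requirements the optimum uses one or two foods; enumerate the corners.
hummus only: max(28/3, 1260/176) = 9.333 servings → $6.53.
sunflower seeds only: max(28/5, 1260/217) = 5.806 servings → $3.77.
pasta only: max(28/8, 1260/90) = 14 servings → $8.40.
milk only: max(28/9, 1260/345) = 3.652 servings → $0.91.
hummus + sunflower seeds with both tight: 0.9782 servings and 5.013 servings → $3.94.
hummus + pasta with both tight: 6.643 servings and 1.009 servings → $5.26.
hummus + milk with both tight: 3.06 servings and 2.091 servings → $2.66.
sunflower seeds + pasta: intersection lies outside the first quadrant.
sunflower seeds + milk: intersection lies outside the first quadrant.
pasta + milk: intersection lies outside the first quadrant.
Cheapest feasible corner: $0.91.

$0.91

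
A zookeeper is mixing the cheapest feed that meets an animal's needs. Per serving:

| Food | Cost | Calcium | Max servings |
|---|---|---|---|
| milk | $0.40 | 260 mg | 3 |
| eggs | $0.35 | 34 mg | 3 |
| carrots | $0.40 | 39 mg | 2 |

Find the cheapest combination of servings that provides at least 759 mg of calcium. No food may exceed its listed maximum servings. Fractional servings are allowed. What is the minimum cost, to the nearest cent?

$1.17

Cost per mg of calcium: milk $0.0015, carrots $0.0103, eggs $0.0103.
Take 2.919 servings of milk: +759.0 mg calcium for $1.17 (total $1.17, still need 0.0 mg).
Filling from the cheapest source first is optimal under one linear minimum: $1.17.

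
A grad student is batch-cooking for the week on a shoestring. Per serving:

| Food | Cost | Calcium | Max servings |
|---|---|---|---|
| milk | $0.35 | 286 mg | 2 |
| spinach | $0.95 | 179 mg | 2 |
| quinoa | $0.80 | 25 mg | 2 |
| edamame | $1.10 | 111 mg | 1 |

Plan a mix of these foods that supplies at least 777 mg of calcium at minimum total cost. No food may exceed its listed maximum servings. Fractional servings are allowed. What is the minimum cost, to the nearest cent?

Cost per mg of calcium: milk $0.0012, spinach $0.0053, edamame $0.0099, quinoa $0.0320.
Take 2 servings of milk: +572.0 mg calcium for $0.70 (total $0.70, still need 205.0 mg).
Take 1.145 servings of spinach: +205.0 mg calcium for $1.09 (total $1.79, still need 0.0 mg).
Filling from the cheapest source first is optimal under one linear minimum: $1.79.

$1.79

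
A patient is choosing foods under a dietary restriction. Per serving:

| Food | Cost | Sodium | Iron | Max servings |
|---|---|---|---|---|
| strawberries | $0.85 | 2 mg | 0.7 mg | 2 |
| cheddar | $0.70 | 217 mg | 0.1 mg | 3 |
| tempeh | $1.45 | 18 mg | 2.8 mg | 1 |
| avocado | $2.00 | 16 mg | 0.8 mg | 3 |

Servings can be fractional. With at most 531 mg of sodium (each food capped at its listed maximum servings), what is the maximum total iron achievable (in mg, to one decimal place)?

6.8 mg

Iron per mg sodium: strawberries 0.35, tempeh 0.1556, avocado 0.05, cheddar 0.0004608.
Take 2 servings of strawberries: uses 4 mg sodium, +1.4 mg iron (running total 1.4 mg).
Take 1 serving of tempeh: uses 18 mg sodium, +2.8 mg iron (running total 4.2 mg).
Take 3 servings of avocado: uses 48 mg sodium, +2.4 mg iron (running total 6.6 mg).
Take 2.124 servings of cheddar: uses 461 mg sodium, +0.2 mg iron (running total 6.8 mg).
Filling greedily by iron-per-mg sodium is optimal for one linear limit, giving 6.8 mg.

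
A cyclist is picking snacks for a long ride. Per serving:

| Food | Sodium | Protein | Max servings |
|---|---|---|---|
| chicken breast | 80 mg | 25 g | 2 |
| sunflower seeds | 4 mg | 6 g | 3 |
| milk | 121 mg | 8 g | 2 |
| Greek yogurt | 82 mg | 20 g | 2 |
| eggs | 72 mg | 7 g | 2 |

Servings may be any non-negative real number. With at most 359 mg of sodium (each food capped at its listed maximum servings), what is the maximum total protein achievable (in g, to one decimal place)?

Protein per mg sodium: sunflower seeds 1.5, chicken breast 0.3125, Greek yogurt 0.2439, eggs 0.09722, milk 0.06612.
Take 3 servings of sunflower seeds: uses 12 mg sodium, +18.0 g protein (running total 18.0 g).
Take 2 servings of chicken breast: uses 160 mg sodium, +50.0 g protein (running total 68.0 g).
Take 2 servings of Greek yogurt: uses 164 mg sodium, +40.0 g protein (running total 108.0 g).
Take 0.3194 servings of eggs: uses 23 mg sodium, +2.2 g protein (running total 110.2 g).
Greedy by best ratio exhausts the sodium allowance optimally: 110.2 g.

110.2 g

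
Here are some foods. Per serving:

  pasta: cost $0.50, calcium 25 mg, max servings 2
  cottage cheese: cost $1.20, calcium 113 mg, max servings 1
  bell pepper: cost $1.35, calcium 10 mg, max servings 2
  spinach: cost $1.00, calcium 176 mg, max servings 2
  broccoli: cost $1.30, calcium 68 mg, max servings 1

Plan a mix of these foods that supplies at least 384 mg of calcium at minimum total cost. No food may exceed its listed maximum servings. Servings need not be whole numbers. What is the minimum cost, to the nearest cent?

$2.34

Cost per mg of calcium: spinach $0.0057, cottage cheese $0.0106, broccoli $0.0191, pasta $0.0200, bell pepper $0.1350.
Take 2 servings of spinach: +352.0 mg calcium for $2.00 (total $2.00, still need 32.0 mg).
Take 0.2832 servings of cottage cheese: +32.0 mg calcium for $0.34 (total $2.34, still need 0.0 mg).
Greedy by cheapest-per-mg is optimal for a single linear constraint, so the minimum cost is $2.34.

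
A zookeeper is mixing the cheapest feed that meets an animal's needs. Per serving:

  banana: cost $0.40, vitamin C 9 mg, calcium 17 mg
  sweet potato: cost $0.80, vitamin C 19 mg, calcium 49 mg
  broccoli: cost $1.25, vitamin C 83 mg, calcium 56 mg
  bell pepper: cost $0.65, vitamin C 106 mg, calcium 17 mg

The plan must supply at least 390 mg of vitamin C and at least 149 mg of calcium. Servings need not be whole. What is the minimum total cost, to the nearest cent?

$3.68

A basic optimal solution has at most two foods positive. Try each food alone and each pair with both targets met exactly.
banana only: max(390/9, 149/17) = 43.33 servings → $17.33.
sweet potato only: max(390/19, 149/49) = 20.53 servings → $16.42.
broccoli only: max(390/83, 149/56) = 4.699 servings → $5.87.
bell pepper only: max(390/106, 149/17) = 8.765 servings → $5.70.
banana + sweet potato: intersection lies outside the first quadrant.
banana + broccoli: intersection lies outside the first quadrant.
banana + bell pepper with both tight: 5.557 servings and 3.207 servings → $4.31.
sweet potato + broccoli: intersection lies outside the first quadrant.
sweet potato + bell pepper with both tight: 1.881 servings and 3.342 servings → $3.68.
broccoli + bell pepper with both tight: 2.025 servings and 2.093 servings → $3.89.
So the least-cost plan costs $3.68.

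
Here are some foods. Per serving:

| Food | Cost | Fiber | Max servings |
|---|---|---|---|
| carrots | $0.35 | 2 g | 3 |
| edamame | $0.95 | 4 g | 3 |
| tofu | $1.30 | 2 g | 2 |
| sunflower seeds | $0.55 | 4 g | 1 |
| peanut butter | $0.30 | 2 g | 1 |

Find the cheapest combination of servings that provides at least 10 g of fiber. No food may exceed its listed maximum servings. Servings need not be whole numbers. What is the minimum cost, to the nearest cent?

$1.55

Cost per g of fiber: sunflower seeds $0.1375, peanut butter $0.1500, carrots $0.1750, edamame $0.2375, tofu $0.6500.
Take 1 serving of sunflower seeds: +4.0 g fiber for $0.55 (total $0.55, still need 6.0 g).
Take 1 serving of peanut butter: +2.0 g fiber for $0.30 (total $0.85, still need 4.0 g).
Take 2 servings of carrots: +4.0 g fiber for $0.70 (total $1.55, still need 0.0 g).
Greedy by cheapest-per-g is optimal for a single linear constraint, so the minimum cost is $1.55.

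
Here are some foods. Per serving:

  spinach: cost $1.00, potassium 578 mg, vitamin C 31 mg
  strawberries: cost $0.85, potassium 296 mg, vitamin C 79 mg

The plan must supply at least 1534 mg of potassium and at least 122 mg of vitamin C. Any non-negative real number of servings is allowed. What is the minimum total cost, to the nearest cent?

The cheapest plan sits at a corner of the feasible region — with two constraints it uses at most two foods.
spinach only: max(1534/578, 122/31) = 3.935 servings → $3.94.
strawberries only: max(1534/296, 122/79) = 5.182 servings → $4.41.
spinach + strawberries with both tight: 2.332 servings and 0.6293 servings → $2.87.
Cheapest feasible corner: $2.87.

$2.87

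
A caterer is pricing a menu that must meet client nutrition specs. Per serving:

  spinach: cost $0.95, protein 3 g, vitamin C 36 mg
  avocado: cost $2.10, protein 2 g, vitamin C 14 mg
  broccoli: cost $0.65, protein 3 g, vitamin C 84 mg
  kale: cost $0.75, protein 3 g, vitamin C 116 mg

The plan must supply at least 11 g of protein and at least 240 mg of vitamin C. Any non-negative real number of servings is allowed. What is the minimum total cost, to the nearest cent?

At the optimum either one food covers both requirements or two foods hit both targets exactly; no other combination can be cheaper.
spinach only: max(11/3, 240/36) = 6.667 servings → $6.33.
avocado only: max(11/2, 240/14) = 17.14 servings → $36.00.
broccoli only: max(11/3, 240/84) = 3.667 servings → $2.38.
kale only: max(11/3, 240/116) = 3.667 servings → $2.75.
spinach + avocado: the both-tight solution has a negative serving — not a feasible corner.
spinach + broccoli with both tight: 1.417 servings and 2.25 servings → $2.81.
spinach + kale with both tight: 2.317 servings and 1.35 servings → $3.21.
avocado + broccoli with both tight: 1.619 servings and 2.587 servings → $5.08.
avocado + kale with both tight: 2.926 servings and 1.716 servings → $7.43.
broccoli + kale: the both-tight solution has a negative serving — not a feasible corner.
Cheapest feasible corner: $2.38.

$2.38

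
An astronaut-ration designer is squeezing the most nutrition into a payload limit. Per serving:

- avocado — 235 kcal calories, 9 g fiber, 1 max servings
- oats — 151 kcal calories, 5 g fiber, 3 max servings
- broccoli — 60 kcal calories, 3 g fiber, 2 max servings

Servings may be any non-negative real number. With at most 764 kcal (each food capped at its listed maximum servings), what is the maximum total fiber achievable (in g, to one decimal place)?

Fiber per kcal: broccoli 0.05, avocado 0.0383, oats 0.03311.
Take 2 servings of broccoli: uses 120 kcal, +6.0 g fiber (running total 6.0 g).
Take 1 serving of avocado: uses 235 kcal, +9.0 g fiber (running total 15.0 g).
Take 2.709 servings of oats: uses 409 kcal, +13.5 g fiber (running total 28.5 g).
Filling greedily by fiber-per-kcal is optimal for one linear limit, giving 28.5 g.

28.5 g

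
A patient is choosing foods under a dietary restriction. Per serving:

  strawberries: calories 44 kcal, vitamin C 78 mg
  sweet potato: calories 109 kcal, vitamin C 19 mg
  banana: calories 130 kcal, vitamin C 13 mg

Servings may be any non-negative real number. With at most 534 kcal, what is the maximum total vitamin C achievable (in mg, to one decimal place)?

946.6 mg

Vitamin C per kcal: strawberries 1.773, sweet potato 0.1743, banana 0.1.
With no serving limits, spend the whole calories allowance on strawberries: 534 kcal / 44 kcal × 78 mg = 946.6 mg.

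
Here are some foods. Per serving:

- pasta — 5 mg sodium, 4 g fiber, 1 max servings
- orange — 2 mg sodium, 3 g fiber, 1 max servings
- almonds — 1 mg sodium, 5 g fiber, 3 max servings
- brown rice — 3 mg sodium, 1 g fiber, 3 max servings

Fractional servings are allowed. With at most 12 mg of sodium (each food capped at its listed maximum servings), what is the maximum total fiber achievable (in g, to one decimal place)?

22.7 g

Fiber per mg sodium: almonds 5, orange 1.5, pasta 0.8, brown rice 0.3333.
Take 3 servings of almonds: uses 3 mg sodium, +15.0 g fiber (running total 15.0 g).
Take 1 serving of orange: uses 2 mg sodium, +3.0 g fiber (running total 18.0 g).
Take 1 serving of pasta: uses 5 mg sodium, +4.0 g fiber (running total 22.0 g).
Take 0.6667 servings of brown rice: uses 2 mg sodium, +0.7 g fiber (running total 22.7 g).
Filling greedily by fiber-per-mg sodium is optimal for one linear limit, giving 22.7 g.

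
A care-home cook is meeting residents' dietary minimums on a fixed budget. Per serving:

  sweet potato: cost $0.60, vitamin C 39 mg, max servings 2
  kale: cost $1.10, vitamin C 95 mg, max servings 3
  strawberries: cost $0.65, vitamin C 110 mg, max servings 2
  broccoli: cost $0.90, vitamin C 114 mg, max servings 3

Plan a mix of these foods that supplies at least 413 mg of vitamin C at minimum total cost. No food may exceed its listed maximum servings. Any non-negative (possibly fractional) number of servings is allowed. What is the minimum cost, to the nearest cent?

$2.82

Cost per mg of vitamin C: strawberries $0.0059, broccoli $0.0079, kale $0.0116, sweet potato $0.0154.
Take 2 servings of strawberries: +220.0 mg vitamin C for $1.30 (total $1.30, still need 193.0 mg).
Take 1.693 servings of broccoli: +193.0 mg vitamin C for $1.52 (total $2.82, still need 0.0 mg).
Greedy by cheapest-per-mg is optimal for a single linear constraint, so the minimum cost is $2.82.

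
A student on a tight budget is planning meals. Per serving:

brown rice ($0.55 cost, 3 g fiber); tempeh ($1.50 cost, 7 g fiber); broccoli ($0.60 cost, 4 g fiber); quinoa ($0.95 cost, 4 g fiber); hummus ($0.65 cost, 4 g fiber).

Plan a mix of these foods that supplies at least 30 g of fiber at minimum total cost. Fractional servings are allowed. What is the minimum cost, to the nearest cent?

Cost per g of fiber: broccoli $0.1500, hummus $0.1625, brown rice $0.1833, tempeh $0.2143, quinoa $0.2375.
With no serving limits, use only broccoli: 30 g / 4 g = 7.5 servings × $0.60 = $4.50.

$4.50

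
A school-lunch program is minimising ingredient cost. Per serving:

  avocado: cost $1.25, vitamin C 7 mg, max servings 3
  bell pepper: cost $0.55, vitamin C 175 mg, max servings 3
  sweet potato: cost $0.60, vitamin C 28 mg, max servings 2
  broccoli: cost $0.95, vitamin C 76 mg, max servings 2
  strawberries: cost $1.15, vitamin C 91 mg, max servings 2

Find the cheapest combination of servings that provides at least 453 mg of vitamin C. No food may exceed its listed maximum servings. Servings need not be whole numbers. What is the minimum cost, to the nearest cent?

$1.42

Cost per mg of vitamin C: bell pepper $0.0031, broccoli $0.0125, strawberries $0.0126, sweet potato $0.0214, avocado $0.1786.
Take 2.589 servings of bell pepper: +453.0 mg vitamin C for $1.42 (total $1.42, still need 0.0 mg).
Greedy by cheapest-per-mg is optimal for a single linear constraint, so the minimum cost is $1.42.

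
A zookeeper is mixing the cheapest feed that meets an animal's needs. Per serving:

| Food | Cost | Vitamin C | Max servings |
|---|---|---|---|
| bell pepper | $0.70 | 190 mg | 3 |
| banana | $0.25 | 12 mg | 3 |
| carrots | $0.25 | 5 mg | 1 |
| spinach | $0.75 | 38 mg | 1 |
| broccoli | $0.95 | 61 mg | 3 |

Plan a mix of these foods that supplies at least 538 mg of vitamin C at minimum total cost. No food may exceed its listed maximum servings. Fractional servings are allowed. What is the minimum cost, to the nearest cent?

Cost per mg of vitamin C: bell pepper $0.0037, broccoli $0.0156, spinach $0.0197, banana $0.0208, carrots $0.0500.
Take 2.832 servings of bell pepper: +538.0 mg vitamin C for $1.98 (total $1.98, still need 0.0 mg).
Filling from the cheapest source first is optimal under one linear minimum: $1.98.

$1.98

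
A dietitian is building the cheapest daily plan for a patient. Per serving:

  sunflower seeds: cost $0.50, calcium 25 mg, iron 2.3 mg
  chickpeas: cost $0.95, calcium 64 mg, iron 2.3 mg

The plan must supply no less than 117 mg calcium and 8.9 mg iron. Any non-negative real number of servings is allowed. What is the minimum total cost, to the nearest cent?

$2.17

For a min-cost LP with two ≥-constraints, a basic feasible solution has at most two positive variables.
sunflower seeds only: max(117/25, 8.9/2.3) = 4.68 servings → $2.34.
chickpeas only: max(117/64, 8.9/2.3) = 3.87 servings → $3.68.
sunflower seeds + chickpeas with both tight: 3.35 servings and 0.5195 servings → $2.17.
So the least-cost plan costs $2.17.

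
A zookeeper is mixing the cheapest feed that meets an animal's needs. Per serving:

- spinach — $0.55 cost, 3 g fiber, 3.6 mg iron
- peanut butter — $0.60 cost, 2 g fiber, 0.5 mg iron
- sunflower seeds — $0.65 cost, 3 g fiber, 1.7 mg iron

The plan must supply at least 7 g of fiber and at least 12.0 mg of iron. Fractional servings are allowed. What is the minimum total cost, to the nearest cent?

$1.83

For a min-cost LP with two ≥-constraints, a basic feasible solution has at most two positive variables.
spinach only: max(7/3, 12.0/3.6) = 3.333 servings → $1.83.
peanut butter only: max(7/2, 12.0/0.5) = 24 servings → $14.40.
sunflower seeds only: max(7/3, 12.0/1.7) = 7.059 servings → $4.59.
spinach + peanut butter with both targets exact would need a negative amount; discard.
spinach + sunflower seeds: the both-tight solution has a negative serving — not a feasible corner.
peanut butter + sunflower seeds: the both-tight solution has a negative serving — not a feasible corner.
Cheapest feasible corner: $1.83.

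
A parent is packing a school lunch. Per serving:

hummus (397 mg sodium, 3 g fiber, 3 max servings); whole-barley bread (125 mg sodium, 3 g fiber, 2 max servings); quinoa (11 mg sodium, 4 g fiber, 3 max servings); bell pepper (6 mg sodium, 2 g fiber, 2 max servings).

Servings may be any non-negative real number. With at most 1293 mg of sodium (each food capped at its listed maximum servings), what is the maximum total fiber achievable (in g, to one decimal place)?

29.5 g

Fiber per mg sodium: quinoa 0.3636, bell pepper 0.3333, whole-barley bread 0.024, hummus 0.007557.
Take 3 servings of quinoa: uses 33 mg sodium, +12.0 g fiber (running total 12.0 g).
Take 2 servings of bell pepper: uses 12 mg sodium, +4.0 g fiber (running total 16.0 g).
Take 2 servings of whole-barley bread: uses 250 mg sodium, +6.0 g fiber (running total 22.0 g).
Take 2.514 servings of hummus: uses 998 mg sodium, +7.5 g fiber (running total 29.5 g).
Filling greedily by fiber-per-mg sodium is optimal for one linear limit, giving 29.5 g.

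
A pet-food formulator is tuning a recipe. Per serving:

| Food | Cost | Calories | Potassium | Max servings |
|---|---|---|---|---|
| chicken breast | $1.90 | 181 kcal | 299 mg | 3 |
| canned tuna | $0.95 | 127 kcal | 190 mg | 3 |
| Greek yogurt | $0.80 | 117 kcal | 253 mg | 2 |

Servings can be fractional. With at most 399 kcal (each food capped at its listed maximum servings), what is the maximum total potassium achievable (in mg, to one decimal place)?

778.6 mg

Potassium per kcal: Greek yogurt 2.162, chicken breast 1.652, canned tuna 1.496.
Take 2 servings of Greek yogurt: uses 234 kcal, +506.0 mg potassium (running total 506.0 mg).
Take 0.9116 servings of chicken breast: uses 165 kcal, +272.6 mg potassium (running total 778.6 mg).
Filling greedily by potassium-per-kcal is optimal for one linear limit, giving 778.6 mg.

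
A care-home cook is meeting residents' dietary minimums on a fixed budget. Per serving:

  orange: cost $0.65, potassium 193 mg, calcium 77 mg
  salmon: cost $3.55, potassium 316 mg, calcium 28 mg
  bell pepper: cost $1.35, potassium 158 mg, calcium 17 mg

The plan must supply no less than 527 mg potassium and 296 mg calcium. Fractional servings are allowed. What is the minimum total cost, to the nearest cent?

The cheapest plan sits at a corner of the feasible region — with two constraints it uses at most two foods.
orange only: max(527/193, 296/77) = 3.844 servings → $2.50.
salmon only: max(527/316, 296/28) = 10.57 servings → $37.53.
bell pepper only: max(527/158, 296/17) = 17.41 servings → $23.51.
orange + salmon with both targets exact would need a negative amount; discard.
orange + bell pepper: intersection lies outside the first quadrant.
salmon + bell pepper: the both-tight solution has a negative serving — not a feasible corner.
Cheapest feasible corner: $2.50.

$2.50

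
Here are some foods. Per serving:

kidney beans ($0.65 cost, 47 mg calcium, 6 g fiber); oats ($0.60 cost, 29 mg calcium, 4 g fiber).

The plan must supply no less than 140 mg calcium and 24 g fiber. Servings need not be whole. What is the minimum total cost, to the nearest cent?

$2.60

Minimising a linear cost over {calcium ≥ 140, fiber ≥ 24, servings ≥ 0} — the optimum is at a vertex, using one or two foods.
kidney beans only: max(140/47, 24/6) = 4 servings → $2.60.
oats only: max(140/29, 24/4) = 6 servings → $3.60.
kidney beans + oats with both targets exact would need a negative amount; discard.
Cheapest feasible corner: $2.60.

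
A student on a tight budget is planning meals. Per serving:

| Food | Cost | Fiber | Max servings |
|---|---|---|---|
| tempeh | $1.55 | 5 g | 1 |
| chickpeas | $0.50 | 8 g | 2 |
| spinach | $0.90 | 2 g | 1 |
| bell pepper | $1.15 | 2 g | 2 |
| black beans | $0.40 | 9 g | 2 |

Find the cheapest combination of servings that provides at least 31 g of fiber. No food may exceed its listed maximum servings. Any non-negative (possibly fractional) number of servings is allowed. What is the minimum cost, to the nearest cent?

$1.61

Cost per g of fiber: black beans $0.0444, chickpeas $0.0625, tempeh $0.3100, spinach $0.4500, bell pepper $0.5750.
Take 2 servings of black beans: +18.0 g fiber for $0.80 (total $0.80, still need 13.0 g).
Take 1.625 servings of chickpeas: +13.0 g fiber for $0.81 (total $1.61, still need 0.0 g).
Greedy by cheapest-per-g is optimal for a single linear constraint, so the minimum cost is $1.61.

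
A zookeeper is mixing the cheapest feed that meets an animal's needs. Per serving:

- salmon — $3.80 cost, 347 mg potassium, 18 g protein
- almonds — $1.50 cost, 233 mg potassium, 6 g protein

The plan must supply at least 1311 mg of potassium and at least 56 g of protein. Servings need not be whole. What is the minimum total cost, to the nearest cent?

$12.28

A basic optimal solution has at most two foods positive. Try each food alone and each pair with both targets met exactly.
salmon only: max(1311/347, 56/18) = 3.778 servings → $14.36.
almonds only: max(1311/233, 56/6) = 9.333 servings → $14.00.
salmon + almonds with both tight: 2.454 servings and 1.973 servings → $12.28.
So the least-cost plan costs $12.28.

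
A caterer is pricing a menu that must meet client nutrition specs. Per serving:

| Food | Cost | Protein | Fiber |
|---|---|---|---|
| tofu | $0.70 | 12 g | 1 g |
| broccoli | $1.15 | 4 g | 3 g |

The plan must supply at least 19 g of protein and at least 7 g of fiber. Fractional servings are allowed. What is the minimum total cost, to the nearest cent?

$2.97

Minimising a linear cost over {protein ≥ 19, fiber ≥ 7, servings ≥ 0} — the optimum is at a vertex, using one or two foods.
tofu only: max(19/12, 7/1) = 7 servings → $4.90.
broccoli only: max(19/4, 7/3) = 4.75 servings → $5.46.
tofu + broccoli with both tight: 0.9062 servings and 2.031 servings → $2.97.
Cheapest feasible corner: $2.97.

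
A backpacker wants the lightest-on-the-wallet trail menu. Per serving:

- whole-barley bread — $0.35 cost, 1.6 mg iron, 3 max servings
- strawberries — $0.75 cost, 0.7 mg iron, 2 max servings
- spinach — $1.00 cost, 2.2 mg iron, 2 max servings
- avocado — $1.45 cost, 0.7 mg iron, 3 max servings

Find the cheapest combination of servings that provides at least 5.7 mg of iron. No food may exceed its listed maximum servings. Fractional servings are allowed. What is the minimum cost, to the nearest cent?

Cost per mg of iron: whole-barley bread $0.2188, spinach $0.4545, strawberries $1.0714, avocado $2.0714.
Take 3 servings of whole-barley bread: +4.8 mg iron for $1.05 (total $1.05, still need 0.9 mg).
Take 0.4091 servings of spinach: +0.9 mg iron for $0.41 (total $1.46, still need 0.0 mg).
Greedy by cheapest-per-mg is optimal for a single linear constraint, so the minimum cost is $1.46.

$1.46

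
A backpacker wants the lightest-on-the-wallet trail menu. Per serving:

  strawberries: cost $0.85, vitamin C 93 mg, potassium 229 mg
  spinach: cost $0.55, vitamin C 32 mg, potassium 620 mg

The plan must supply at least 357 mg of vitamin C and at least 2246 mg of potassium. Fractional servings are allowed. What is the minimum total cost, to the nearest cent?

Two binding constraints pin down two serving amounts, so the optimal mix uses at most two foods. The candidates are each food alone (scaled to the tighter of vitamin C/potassium) and each pair with both constraints tight.
strawberries only: max(357/93, 2246/229) = 9.808 servings → $8.34.
spinach only: max(357/32, 2246/620) = 11.16 servings → $6.14.
strawberries + spinach with both tight: 2.97 servings and 2.526 servings → $3.91.
Cheapest feasible corner: $3.91.

$3.91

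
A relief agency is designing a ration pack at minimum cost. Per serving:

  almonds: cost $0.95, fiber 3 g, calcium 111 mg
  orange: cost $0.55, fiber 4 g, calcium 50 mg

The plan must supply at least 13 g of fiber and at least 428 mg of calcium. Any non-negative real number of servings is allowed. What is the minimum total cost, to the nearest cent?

$3.73

almonds only: max(13/3, 428/111) = 4.333 servings → $4.12.
orange only: max(13/4, 428/50) = 8.56 servings → $4.71.
almonds + orange with both tight: 3.612 servings and 0.5408 servings → $3.73.
The minimum over all feasible corners is $3.73.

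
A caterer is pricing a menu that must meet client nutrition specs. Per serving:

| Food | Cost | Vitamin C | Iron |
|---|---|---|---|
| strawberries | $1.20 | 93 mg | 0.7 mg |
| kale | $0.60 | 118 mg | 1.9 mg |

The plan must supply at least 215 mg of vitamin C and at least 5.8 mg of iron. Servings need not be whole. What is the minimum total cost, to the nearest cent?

For a min-cost LP with two ≥-constraints, a basic feasible solution has at most two positive variables.
strawberries only: max(215/93, 5.8/0.7) = 8.286 servings → $9.94.
kale only: max(215/118, 5.8/1.9) = 3.053 servings → $1.83.
strawberries + kale with both targets exact would need a negative amount; discard.
The minimum over all feasible corners is $1.83.

$1.83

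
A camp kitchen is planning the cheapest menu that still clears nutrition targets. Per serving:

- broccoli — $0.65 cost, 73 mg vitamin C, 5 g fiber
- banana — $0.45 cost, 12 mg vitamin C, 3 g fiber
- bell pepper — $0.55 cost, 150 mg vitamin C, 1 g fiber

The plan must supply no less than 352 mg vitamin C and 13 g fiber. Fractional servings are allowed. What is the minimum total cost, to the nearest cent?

$2.19

Compare the cost at each extreme point of the feasible region.
broccoli only: max(352/73, 13/5) = 4.822 servings → $3.13.
banana only: max(352/12, 13/3) = 29.33 servings → $13.20.
bell pepper only: max(352/150, 13/1) = 13 servings → $7.15.
broccoli + banana: intersection lies outside the first quadrant.
broccoli + bell pepper with both tight: 2.36 servings and 1.198 servings → $2.19.
banana + bell pepper with both tight: 3.648 servings and 2.055 servings → $2.77.
So the least-cost plan costs $2.19.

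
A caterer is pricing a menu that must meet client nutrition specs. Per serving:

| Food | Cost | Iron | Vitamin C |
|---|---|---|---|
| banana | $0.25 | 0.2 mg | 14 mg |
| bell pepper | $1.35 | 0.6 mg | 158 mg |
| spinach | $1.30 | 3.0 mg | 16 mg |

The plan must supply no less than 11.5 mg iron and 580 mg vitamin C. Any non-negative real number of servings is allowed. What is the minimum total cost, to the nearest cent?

$8.64

The cheapest plan sits at a corner of the feasible region — with two constraints it uses at most two foods.
banana only: max(11.5/0.2, 580/14) = 57.5 servings → $14.38.
bell pepper only: max(11.5/0.6, 580/158) = 19.17 servings → $25.88.
spinach only: max(11.5/3.0, 580/16) = 36.25 servings → $47.12.
banana + bell pepper: intersection lies outside the first quadrant.
banana + spinach with both tight: 40.1 servings and 1.16 servings → $11.53.
bell pepper + spinach with both tight: 3.351 servings and 3.163 servings → $8.64.
Cheapest feasible corner: $8.64.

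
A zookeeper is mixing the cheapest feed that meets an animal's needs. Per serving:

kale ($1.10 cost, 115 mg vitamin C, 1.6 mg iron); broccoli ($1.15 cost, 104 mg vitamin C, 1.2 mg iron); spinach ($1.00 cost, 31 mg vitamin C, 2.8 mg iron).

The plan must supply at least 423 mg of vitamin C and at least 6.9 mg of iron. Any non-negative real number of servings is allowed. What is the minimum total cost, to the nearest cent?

$4.35

This is a tiny linear program; its minimum lies at a vertex of the feasible set. List the vertices and price them.
kale only: max(423/115, 6.9/1.6) = 4.312 servings → $4.74.
broccoli only: max(423/104, 6.9/1.2) = 5.75 servings → $6.61.
spinach only: max(423/31, 6.9/2.8) = 13.65 servings → $13.65.
kale + broccoli: the both-tight solution has a negative serving — not a feasible corner.
kale + spinach with both tight: 3.563 servings and 0.4284 servings → $4.35.
broccoli + spinach with both tight: 3.821 servings and 0.8268 servings → $5.22.
So the least-cost plan costs $4.35.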